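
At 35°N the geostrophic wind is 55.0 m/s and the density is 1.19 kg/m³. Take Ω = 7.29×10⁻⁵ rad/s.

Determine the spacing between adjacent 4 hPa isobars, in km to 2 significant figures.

Coriolis parameter at 35°N:
f = 2Ω sin φ = 2 × 7.29×10⁻⁵ × sin 35° = 8.36×10⁻⁵ s⁻¹
Geostrophic balance rearranged: |∂P/∂n| = f ρ V_g
|∂P/∂n| = 8.36×10⁻⁵ × 1.19 × 55.0 = 5.47×10⁻³ Pa/m
Isobar spacing: Δn = ΔP/|∂P/∂n| = 400 Pa / 5.47×10⁻³ Pa/m = 73081 m ≈ 73 km

73 km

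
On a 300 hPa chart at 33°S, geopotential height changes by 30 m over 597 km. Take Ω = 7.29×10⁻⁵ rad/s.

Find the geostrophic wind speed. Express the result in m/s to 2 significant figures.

Coriolis parameter at 33°S:
f = 2Ω sin φ = 2 × 7.29×10⁻⁵ × sin 33° = 7.94×10⁻⁵ s⁻¹
Height gradient: |∂Z/∂n| = 30 m / 597000 m = 5.03×10⁻⁵
On a pressure surface, geostrophic balance gives V_g = (g/f)|∂Z/∂n|:
V_g = 9.81 × 5.03×10⁻⁵ / 7.94×10⁻⁵ = 6.21 m/s

6.2 m/s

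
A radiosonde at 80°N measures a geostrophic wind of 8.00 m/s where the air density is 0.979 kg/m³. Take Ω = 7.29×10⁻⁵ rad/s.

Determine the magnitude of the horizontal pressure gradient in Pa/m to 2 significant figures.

Coriolis parameter at 80°N:
f = 2Ω sin φ = 2 × 7.29×10⁻⁵ × sin 80° = 1.44×10⁻⁴ s⁻¹
Geostrophic balance rearranged: |∂P/∂n| = f ρ V_g
|∂P/∂n| = 1.44×10⁻⁴ × 0.979 × 8.00 = 1.12×10⁻³ Pa/m

1.1×10⁻³ Pa/m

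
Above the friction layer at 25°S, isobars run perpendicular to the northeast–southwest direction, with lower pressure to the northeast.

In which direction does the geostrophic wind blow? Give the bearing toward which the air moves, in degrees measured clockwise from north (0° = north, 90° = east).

The pressure-gradient force points toward the northeast (bearing 045°).
Geostrophic balance: in the Southern Hemisphere the Coriolis force deflects motion to the left, so the geostrophic wind blows 90° to the left of the pressure-gradient force (low pressure on the right).
Rotating 045° by 90° counterclockwise gives 315° — the wind blows toward the northwest.

315°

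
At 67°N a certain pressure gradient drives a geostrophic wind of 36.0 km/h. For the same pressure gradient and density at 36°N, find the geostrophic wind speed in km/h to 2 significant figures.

With the same pressure gradient and density, V_g ∝ 1/f ∝ 1/sin φ.
V₂ = V₁ · sin φ₁ / sin φ₂ = 36.0 × sin 67° / sin 36°
V₂ = 36.0 × 0.9205/0.5878 = 56 km/h

56 km/h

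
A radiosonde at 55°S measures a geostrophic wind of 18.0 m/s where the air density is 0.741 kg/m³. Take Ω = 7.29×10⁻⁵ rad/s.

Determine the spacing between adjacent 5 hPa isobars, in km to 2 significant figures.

310 km

Coriolis parameter at 55°S:
f = 2Ω sin φ = 2 × 7.29×10⁻⁵ × sin 55° = 1.19×10⁻⁴ s⁻¹
Geostrophic balance rearranged: |∂P/∂n| = f ρ V_g
|∂P/∂n| = 1.19×10⁻⁴ × 0.741 × 18.0 = 1.59×10⁻³ Pa/m
Isobar spacing: Δn = ΔP/|∂P/∂n| = 500 Pa / 1.59×10⁻³ Pa/m = 313875 m ≈ 310 km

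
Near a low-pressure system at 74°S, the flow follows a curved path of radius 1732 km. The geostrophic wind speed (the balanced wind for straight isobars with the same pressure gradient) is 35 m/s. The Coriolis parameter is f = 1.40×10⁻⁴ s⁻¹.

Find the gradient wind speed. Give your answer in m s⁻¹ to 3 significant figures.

31.0 m s⁻¹

Around a low, centrifugal force acts outward with Coriolis, so pressure-gradient force balances both:
(1/ρ)|∂P/∂n| = fV + V²/R  →  V² + fR·V − fR·V_g = 0
With fR = 1.40×10⁻⁴ × 1732×10³ m = 242 m/s:
V = [−fR + √((fR)² + 4 fR V_g)]/2 = [−242 + √(242² + 4×242×35)]/2 = 31 m/s
Subgeostrophic (V < V_g = 35 m/s), as expected around a low.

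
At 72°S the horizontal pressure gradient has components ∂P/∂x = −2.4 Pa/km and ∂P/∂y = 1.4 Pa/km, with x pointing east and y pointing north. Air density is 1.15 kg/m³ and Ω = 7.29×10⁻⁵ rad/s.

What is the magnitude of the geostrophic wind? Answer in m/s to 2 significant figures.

Coriolis parameter at 72°S:
f = 2Ω sin φ = 2 × 7.29×10⁻⁵ × sin 72° = 1.39×10⁻⁴ s⁻¹
In the Southern Hemisphere f is negative: f = −1.39×10⁻⁴ s⁻¹.
Component geostrophic relations (x east, y north):
u_g = −(1/(fρ)) ∂P/∂y,  v_g = (1/(fρ)) ∂P/∂x
u_g = −(1.4×10⁻³)/(−1.39×10⁻⁴ × 1.15) = 8.78 m/s;  v_g = (−2.4×10⁻³)/(−1.39×10⁻⁴ × 1.15) = 15.1 m/s
|V_g| = √(u_g² + v_g²) = 17.4 m/s

17 m/s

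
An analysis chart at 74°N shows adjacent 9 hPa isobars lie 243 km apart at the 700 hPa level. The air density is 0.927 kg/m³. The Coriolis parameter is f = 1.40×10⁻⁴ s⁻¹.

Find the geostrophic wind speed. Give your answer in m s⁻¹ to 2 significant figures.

Pressure gradient: |∂P/∂n| = 900 Pa / 243000 m = 3.70×10⁻³ Pa/m
Geostrophic balance (pressure-gradient force = Coriolis force):
V_g = (1/(fρ)) |∂P/∂n| = 3.70×10⁻³ / (1.40×10⁻⁴ × 0.927) = 28.5 m/s

29 m s⁻¹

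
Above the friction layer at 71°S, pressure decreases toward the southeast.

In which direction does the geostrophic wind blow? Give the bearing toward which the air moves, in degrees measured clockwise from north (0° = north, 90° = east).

045°

The pressure-gradient force points toward the southeast (bearing 135°).
Geostrophic balance: in the Southern Hemisphere the Coriolis force deflects motion to the left, so the geostrophic wind blows 90° to the left of the pressure-gradient force (low pressure on the right).
Rotating 135° by 90° counterclockwise gives 045° — the wind blows toward the northeast.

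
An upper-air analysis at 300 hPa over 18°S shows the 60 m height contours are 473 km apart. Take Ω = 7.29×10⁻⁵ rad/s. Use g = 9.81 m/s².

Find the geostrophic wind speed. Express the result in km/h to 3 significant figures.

99.4 km/h

Coriolis parameter at 18°S:
f = 2Ω sin φ = 2 × 7.29×10⁻⁵ × sin 18° = 4.51×10⁻⁵ s⁻¹
Height gradient: |∂Z/∂n| = 60 m / 473000 m = 1.27×10⁻⁴
On a pressure surface, geostrophic balance gives V_g = (g/f)|∂Z/∂n|:
V_g = 9.81 × 1.27×10⁻⁴ / 4.51×10⁻⁵ = 27.6 m/s
Converting: 27.6 m/s × 3.6 = 99.4 km/h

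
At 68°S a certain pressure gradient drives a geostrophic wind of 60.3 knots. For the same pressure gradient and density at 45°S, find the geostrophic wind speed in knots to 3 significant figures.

With the same pressure gradient and density, V_g ∝ 1/f ∝ 1/sin φ.
V₂ = V₁ · sin φ₁ / sin φ₂ = 60.3 × sin 68° / sin 45°
V₂ = 60.3 × 0.9272/0.7071 = 79.1 knots

79.1 knots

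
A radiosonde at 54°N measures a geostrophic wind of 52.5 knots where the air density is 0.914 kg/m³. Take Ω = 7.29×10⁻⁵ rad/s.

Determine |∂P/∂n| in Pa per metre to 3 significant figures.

Coriolis parameter at 54°N:
f = 2Ω sin φ = 2 × 7.29×10⁻⁵ × sin 54° = 1.18×10⁻⁴ s⁻¹
Wind speed in SI: 52.5 knots = 27.0 m/s
Geostrophic balance rearranged: |∂P/∂n| = f ρ V_g
|∂P/∂n| = 1.18×10⁻⁴ × 0.914 × 27.0 = 2.91×10⁻³ Pa/m

2.91×10⁻³ Pa/m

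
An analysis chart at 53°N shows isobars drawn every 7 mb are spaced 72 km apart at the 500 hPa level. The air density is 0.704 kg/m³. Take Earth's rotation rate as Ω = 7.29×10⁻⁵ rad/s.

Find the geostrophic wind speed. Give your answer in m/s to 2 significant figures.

Coriolis parameter at 53°N:
f = 2Ω sin φ = 2 × 7.29×10⁻⁵ × sin 53° = 1.16×10⁻⁴ s⁻¹
Pressure gradient: |∂P/∂n| = 700 Pa / 72000 m = 9.72×10⁻³ Pa/m
Geostrophic balance (pressure-gradient force = Coriolis force):
V_g = (1/(fρ)) |∂P/∂n| = 9.72×10⁻³ / (1.16×10⁻⁴ × 0.704) = 119 m/s

120 m/s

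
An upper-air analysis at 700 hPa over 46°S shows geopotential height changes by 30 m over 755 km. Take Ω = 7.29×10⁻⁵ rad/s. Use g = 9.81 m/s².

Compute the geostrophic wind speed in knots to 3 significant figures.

Coriolis parameter at 46°S:
f = 2Ω sin φ = 2 × 7.29×10⁻⁵ × sin 46° = 1.05×10⁻⁴ s⁻¹
Height gradient: |∂Z/∂n| = 30 m / 755000 m = 3.97×10⁻⁵
On a pressure surface, geostrophic balance gives V_g = (g/f)|∂Z/∂n|:
V_g = 9.81 × 3.97×10⁻⁵ / 1.05×10⁻⁴ = 3.72 m/s
Converting: 3.72 m/s × 1.944 = 7.22 knots

7.22 knots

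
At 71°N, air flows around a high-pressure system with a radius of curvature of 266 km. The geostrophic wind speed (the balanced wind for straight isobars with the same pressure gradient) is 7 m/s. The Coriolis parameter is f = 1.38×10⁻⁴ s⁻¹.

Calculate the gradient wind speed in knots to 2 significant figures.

Around a high, pressure-gradient force acts outward with centrifugal, so Coriolis balances both:
fV = (1/ρ)|∂P/∂n| + V²/R  →  V² − fR·V + fR·V_g = 0
With fR = 1.38×10⁻⁴ × 266×10³ m = 36.7 m/s:
V = [fR − √((fR)² − 4 fR V_g)]/2 = [36.7 − √(36.7² − 4×36.7×7)]/2 = 9.41 m/s
Supergeostrophic (V > V_g = 7 m/s), as expected around a high.
Converting: 9.41 m/s × 1.944 = 18 knots

18 knots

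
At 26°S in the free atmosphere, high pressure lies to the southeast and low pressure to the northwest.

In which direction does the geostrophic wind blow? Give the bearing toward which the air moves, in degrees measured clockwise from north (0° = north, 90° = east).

The pressure-gradient force points toward the northwest (bearing 315°).
Geostrophic balance: in the Southern Hemisphere the Coriolis force deflects motion to the left, so the geostrophic wind blows 90° to the left of the pressure-gradient force (low pressure on the right).
Rotating 315° by 90° counterclockwise gives 225° — the wind blows toward the southwest.

225°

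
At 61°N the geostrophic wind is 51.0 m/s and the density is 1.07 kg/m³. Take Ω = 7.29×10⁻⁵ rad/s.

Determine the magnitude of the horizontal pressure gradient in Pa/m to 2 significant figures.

Coriolis parameter at 61°N:
f = 2Ω sin φ = 2 × 7.29×10⁻⁵ × sin 61° = 1.28×10⁻⁴ s⁻¹
Geostrophic balance rearranged: |∂P/∂n| = f ρ V_g
|∂P/∂n| = 1.28×10⁻⁴ × 1.07 × 51.0 = 6.96×10⁻³ Pa/m

7.0×10⁻³ Pa/m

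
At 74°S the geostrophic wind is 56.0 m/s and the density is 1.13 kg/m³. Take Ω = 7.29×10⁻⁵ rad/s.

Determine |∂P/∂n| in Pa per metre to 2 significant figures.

8.9×10⁻³ Pa/m

Coriolis parameter at 74°S:
f = 2Ω sin φ = 2 × 7.29×10⁻⁵ × sin 74° = 1.40×10⁻⁴ s⁻¹
Geostrophic balance rearranged: |∂P/∂n| = f ρ V_g
|∂P/∂n| = 1.40×10⁻⁴ × 1.13 × 56.0 = 8.87×10⁻³ Pa/m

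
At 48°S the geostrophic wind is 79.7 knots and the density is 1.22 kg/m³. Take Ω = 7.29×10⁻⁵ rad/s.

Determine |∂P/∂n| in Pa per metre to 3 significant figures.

5.42×10⁻³ Pa/m

Coriolis parameter at 48°S:
f = 2Ω sin φ = 2 × 7.29×10⁻⁵ × sin 48° = 1.08×10⁻⁴ s⁻¹
Wind speed in SI: 79.7 knots = 41.0 m/s
Geostrophic balance rearranged: |∂P/∂n| = f ρ V_g
|∂P/∂n| = 1.08×10⁻⁴ × 1.22 × 41.0 = 5.42×10⁻³ Pa/m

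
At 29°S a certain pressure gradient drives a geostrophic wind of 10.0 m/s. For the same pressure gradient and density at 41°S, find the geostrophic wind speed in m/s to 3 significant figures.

With the same pressure gradient and density, V_g ∝ 1/f ∝ 1/sin φ.
V₂ = V₁ · sin φ₁ / sin φ₂ = 10.0 × sin 29° / sin 41°
V₂ = 10.0 × 0.4848/0.6561 = 7.39 m/s

7.39 m/s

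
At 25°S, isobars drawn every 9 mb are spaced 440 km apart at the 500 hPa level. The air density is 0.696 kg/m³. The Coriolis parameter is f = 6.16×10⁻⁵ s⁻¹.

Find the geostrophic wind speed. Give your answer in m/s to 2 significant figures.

Pressure gradient: |∂P/∂n| = 900 Pa / 440000 m = 2.05×10⁻³ Pa/m
Geostrophic balance (pressure-gradient force = Coriolis force):
V_g = (1/(fρ)) |∂P/∂n| = 2.05×10⁻³ / (6.16×10⁻⁵ × 0.696) = 47.7 m/s

48 m/s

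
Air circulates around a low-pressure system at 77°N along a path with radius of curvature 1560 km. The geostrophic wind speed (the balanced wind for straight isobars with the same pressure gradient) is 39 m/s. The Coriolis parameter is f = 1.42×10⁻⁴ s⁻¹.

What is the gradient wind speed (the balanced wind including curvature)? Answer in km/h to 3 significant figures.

122 km/h

Around a low, centrifugal force acts outward with Coriolis, so pressure-gradient force balances both:
(1/ρ)|∂P/∂n| = fV + V²/R  →  V² + fR·V − fR·V_g = 0
With fR = 1.42×10⁻⁴ × 1560×10³ m = 222 m/s:
V = [−fR + √((fR)² + 4 fR V_g)]/2 = [−222 + √(222² + 4×222×39)]/2 = 33.8 m/s
Subgeostrophic (V < V_g = 39 m/s), as expected around a low.
Converting: 33.8 m/s × 3.6 = 122 km/h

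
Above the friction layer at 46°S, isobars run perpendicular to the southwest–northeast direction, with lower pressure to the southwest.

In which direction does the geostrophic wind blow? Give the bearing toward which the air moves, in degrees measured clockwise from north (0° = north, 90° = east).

The pressure-gradient force points toward the southwest (bearing 225°).
Geostrophic balance: in the Southern Hemisphere the Coriolis force deflects motion to the left, so the geostrophic wind blows 90° to the left of the pressure-gradient force (low pressure on the right).
Rotating 225° by 90° counterclockwise gives 135° — the wind blows toward the southeast.

135°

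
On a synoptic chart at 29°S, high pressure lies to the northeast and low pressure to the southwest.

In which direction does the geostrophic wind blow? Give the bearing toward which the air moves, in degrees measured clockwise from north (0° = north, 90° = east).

135°

The pressure-gradient force points toward the southwest (bearing 225°).
Geostrophic balance: in the Southern Hemisphere the Coriolis force deflects motion to the left, so the geostrophic wind blows 90° to the left of the pressure-gradient force (low pressure on the right).
Rotating 225° by 90° counterclockwise gives 135° — the wind blows toward the southeast.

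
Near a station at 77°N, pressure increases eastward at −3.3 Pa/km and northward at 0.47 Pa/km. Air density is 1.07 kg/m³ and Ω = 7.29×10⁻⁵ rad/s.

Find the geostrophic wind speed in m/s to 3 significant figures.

21.9 m/s

Coriolis parameter at 77°N:
f = 2Ω sin φ = 2 × 7.29×10⁻⁵ × sin 77° = 1.42×10⁻⁴ s⁻¹
Component geostrophic relations (x east, y north):
u_g = −(1/(fρ)) ∂P/∂y,  v_g = (1/(fρ)) ∂P/∂x
u_g = −(0.47×10⁻³)/(1.42×10⁻⁴ × 1.07) = −3.09 m/s;  v_g = (−3.3×10⁻³)/(1.42×10⁻⁴ × 1.07) = −21.7 m/s
|V_g| = √(u_g² + v_g²) = 21.9 m/s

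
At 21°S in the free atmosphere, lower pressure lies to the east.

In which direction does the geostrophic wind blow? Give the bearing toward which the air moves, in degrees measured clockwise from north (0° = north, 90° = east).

000°

The pressure-gradient force points toward the east (bearing 090°).
Geostrophic balance: in the Southern Hemisphere the Coriolis force deflects motion to the left, so the geostrophic wind blows 90° to the left of the pressure-gradient force (low pressure on the right).
Rotating 090° by 90° counterclockwise gives 000° — the wind blows toward the north.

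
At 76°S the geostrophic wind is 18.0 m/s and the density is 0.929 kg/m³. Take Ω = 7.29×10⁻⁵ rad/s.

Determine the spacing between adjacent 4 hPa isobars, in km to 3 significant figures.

169 km

Coriolis parameter at 76°S:
f = 2Ω sin φ = 2 × 7.29×10⁻⁵ × sin 76° = 1.41×10⁻⁴ s⁻¹
Geostrophic balance rearranged: |∂P/∂n| = f ρ V_g
|∂P/∂n| = 1.41×10⁻⁴ × 0.929 × 18.0 = 2.37×10⁻³ Pa/m
Isobar spacing: Δn = ΔP/|∂P/∂n| = 400 Pa / 2.37×10⁻³ Pa/m = 169087 m ≈ 169 km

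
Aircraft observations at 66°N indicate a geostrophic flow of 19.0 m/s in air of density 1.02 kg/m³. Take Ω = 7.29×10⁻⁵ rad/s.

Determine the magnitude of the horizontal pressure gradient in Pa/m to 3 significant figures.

2.58×10⁻³ Pa/m

Coriolis parameter at 66°N:
f = 2Ω sin φ = 2 × 7.29×10⁻⁵ × sin 66° = 1.33×10⁻⁴ s⁻¹
Geostrophic balance rearranged: |∂P/∂n| = f ρ V_g
|∂P/∂n| = 1.33×10⁻⁴ × 1.02 × 19.0 = 2.58×10⁻³ Pa/m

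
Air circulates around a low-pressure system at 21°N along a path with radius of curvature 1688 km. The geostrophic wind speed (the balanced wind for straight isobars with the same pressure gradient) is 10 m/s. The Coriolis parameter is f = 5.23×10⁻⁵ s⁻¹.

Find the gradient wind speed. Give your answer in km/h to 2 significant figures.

33 km/h

Around a low, centrifugal force acts outward with Coriolis, so pressure-gradient force balances both:
(1/ρ)|∂P/∂n| = fV + V²/R  →  V² + fR·V − fR·V_g = 0
With fR = 5.23×10⁻⁵ × 1688×10³ m = 88.3 m/s:
V = [−fR + √((fR)² + 4 fR V_g)]/2 = [−88.3 + √(88.3² + 4×88.3×10)]/2 = 9.07 m/s
Subgeostrophic (V < V_g = 10 m/s), as expected around a low.
Converting: 9.07 m/s × 3.6 = 33 km/h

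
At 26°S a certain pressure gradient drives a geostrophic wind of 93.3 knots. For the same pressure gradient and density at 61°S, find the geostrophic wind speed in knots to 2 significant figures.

With the same pressure gradient and density, V_g ∝ 1/f ∝ 1/sin φ.
V₂ = V₁ · sin φ₁ / sin φ₂ = 93.3 × sin 26° / sin 61°
V₂ = 93.3 × 0.4384/0.8746 = 47 knots

47 knots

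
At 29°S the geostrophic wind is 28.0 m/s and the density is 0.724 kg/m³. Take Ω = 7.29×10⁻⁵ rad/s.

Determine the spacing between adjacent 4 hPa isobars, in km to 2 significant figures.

280 km

Coriolis parameter at 29°S:
f = 2Ω sin φ = 2 × 7.29×10⁻⁵ × sin 29° = 7.07×10⁻⁵ s⁻¹
Geostrophic balance rearranged: |∂P/∂n| = f ρ V_g
|∂P/∂n| = 7.07×10⁻⁵ × 0.724 × 28.0 = 1.43×10⁻³ Pa/m
Isobar spacing: Δn = ΔP/|∂P/∂n| = 400 Pa / 1.43×10⁻³ Pa/m = 279148 m ≈ 280 km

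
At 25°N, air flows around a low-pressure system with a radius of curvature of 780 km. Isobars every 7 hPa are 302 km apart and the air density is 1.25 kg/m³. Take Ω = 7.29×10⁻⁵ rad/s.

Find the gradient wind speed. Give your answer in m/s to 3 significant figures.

Coriolis parameter at 25°N:
f = 2Ω sin φ = 2 × 7.29×10⁻⁵ × sin 25° = 6.16×10⁻⁵ s⁻¹
Pressure gradient: |∂P/∂n| = 700 Pa / 302000 m = 2.32×10⁻³ Pa/m
Geostrophic speed: V_g = |∂P/∂n|/(fρ) = 2.32×10⁻³/(6.16×10⁻⁵ × 1.25) = 30.1 m/s
Around a low, centrifugal force acts outward with Coriolis, so pressure-gradient force balances both:
(1/ρ)|∂P/∂n| = fV + V²/R  →  V² + fR·V − fR·V_g = 0
With fR = 6.16×10⁻⁵ × 780×10³ m = 48.1 m/s:
V = [−fR + √((fR)² + 4 fR V_g)]/2 = [−48.1 + √(48.1² + 4×48.1×30.1)]/2 = 21 m/s
Subgeostrophic (V < V_g = 30.1 m/s), as expected around a low.

21.0 m/s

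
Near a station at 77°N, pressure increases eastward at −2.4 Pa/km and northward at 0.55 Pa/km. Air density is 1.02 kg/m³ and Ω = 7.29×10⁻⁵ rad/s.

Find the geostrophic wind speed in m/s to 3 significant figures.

17.0 m/s

Coriolis parameter at 77°N:
f = 2Ω sin φ = 2 × 7.29×10⁻⁵ × sin 77° = 1.42×10⁻⁴ s⁻¹
Component geostrophic relations (x east, y north):
u_g = −(1/(fρ)) ∂P/∂y,  v_g = (1/(fρ)) ∂P/∂x
u_g = −(0.55×10⁻³)/(1.42×10⁻⁴ × 1.02) = −3.80 m/s;  v_g = (−2.4×10⁻³)/(1.42×10⁻⁴ × 1.02) = −16.6 m/s
|V_g| = √(u_g² + v_g²) = 17.0 m/s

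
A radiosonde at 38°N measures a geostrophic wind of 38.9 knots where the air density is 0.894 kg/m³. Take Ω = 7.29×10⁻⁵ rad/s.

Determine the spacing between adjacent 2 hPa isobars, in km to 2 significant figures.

120 km

Coriolis parameter at 38°N:
f = 2Ω sin φ = 2 × 7.29×10⁻⁵ × sin 38° = 8.98×10⁻⁵ s⁻¹
Wind speed in SI: 38.9 knots = 20.0 m/s
Geostrophic balance rearranged: |∂P/∂n| = f ρ V_g
|∂P/∂n| = 8.98×10⁻⁵ × 0.894 × 20.0 = 1.61×10⁻³ Pa/m
Isobar spacing: Δn = ΔP/|∂P/∂n| = 200 Pa / 1.61×10⁻³ Pa/m = 124539 m ≈ 120 km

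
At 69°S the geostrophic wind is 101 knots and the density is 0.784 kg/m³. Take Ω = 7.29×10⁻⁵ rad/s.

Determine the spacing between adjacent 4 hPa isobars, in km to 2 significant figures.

Coriolis parameter at 69°S:
f = 2Ω sin φ = 2 × 7.29×10⁻⁵ × sin 69° = 1.36×10⁻⁴ s⁻¹
Wind speed in SI: 101 knots = 52.0 m/s
Geostrophic balance rearranged: |∂P/∂n| = f ρ V_g
|∂P/∂n| = 1.36×10⁻⁴ × 0.784 × 52.0 = 5.54×10⁻³ Pa/m
Isobar spacing: Δn = ΔP/|∂P/∂n| = 400 Pa / 5.54×10⁻³ Pa/m = 72140 m ≈ 72 km

72 km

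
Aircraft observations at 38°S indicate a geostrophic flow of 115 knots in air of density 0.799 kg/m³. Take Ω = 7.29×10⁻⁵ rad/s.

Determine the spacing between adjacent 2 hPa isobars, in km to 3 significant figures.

47.1 km

Coriolis parameter at 38°S:
f = 2Ω sin φ = 2 × 7.29×10⁻⁵ × sin 38° = 8.98×10⁻⁵ s⁻¹
Wind speed in SI: 115 knots = 59.2 m/s
Geostrophic balance rearranged: |∂P/∂n| = f ρ V_g
|∂P/∂n| = 8.98×10⁻⁵ × 0.799 × 59.2 = 4.24×10⁻³ Pa/m
Isobar spacing: Δn = ΔP/|∂P/∂n| = 200 Pa / 4.24×10⁻³ Pa/m = 47135 m ≈ 47.1 km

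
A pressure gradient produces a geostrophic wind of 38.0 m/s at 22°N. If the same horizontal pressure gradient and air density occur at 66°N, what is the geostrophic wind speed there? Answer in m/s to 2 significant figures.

With the same pressure gradient and density, V_g ∝ 1/f ∝ 1/sin φ.
V₂ = V₁ · sin φ₁ / sin φ₂ = 38.0 × sin 22° / sin 66°
V₂ = 38.0 × 0.3746/0.9135 = 16 m/s

16 m/s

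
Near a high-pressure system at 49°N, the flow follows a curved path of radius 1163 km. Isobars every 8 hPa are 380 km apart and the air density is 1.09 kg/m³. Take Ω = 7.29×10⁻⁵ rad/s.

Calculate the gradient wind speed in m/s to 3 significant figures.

Coriolis parameter at 49°N:
f = 2Ω sin φ = 2 × 7.29×10⁻⁵ × sin 49° = 1.10×10⁻⁴ s⁻¹
Pressure gradient: |∂P/∂n| = 800 Pa / 380000 m = 2.11×10⁻³ Pa/m
Geostrophic speed: V_g = |∂P/∂n|/(fρ) = 2.11×10⁻³/(1.10×10⁻⁴ × 1.09) = 17.6 m/s
Around a high, pressure-gradient force acts outward with centrifugal, so Coriolis balances both:
fV = (1/ρ)|∂P/∂n| + V²/R  →  V² − fR·V + fR·V_g = 0
With fR = 1.10×10⁻⁴ × 1163×10³ m = 128 m/s:
V = [fR − √((fR)² − 4 fR V_g)]/2 = [128 − √(128² − 4×128×17.6)]/2 = 21 m/s
Supergeostrophic (V > V_g = 17.6 m/s), as expected around a high.

21.0 m/s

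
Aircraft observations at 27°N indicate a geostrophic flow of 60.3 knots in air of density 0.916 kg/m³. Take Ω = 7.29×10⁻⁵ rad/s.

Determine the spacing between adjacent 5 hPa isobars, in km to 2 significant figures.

Coriolis parameter at 27°N:
f = 2Ω sin φ = 2 × 7.29×10⁻⁵ × sin 27° = 6.62×10⁻⁵ s⁻¹
Wind speed in SI: 60.3 knots = 31.0 m/s
Geostrophic balance rearranged: |∂P/∂n| = f ρ V_g
|∂P/∂n| = 6.62×10⁻⁵ × 0.916 × 31.0 = 1.88×10⁻³ Pa/m
Isobar spacing: Δn = ΔP/|∂P/∂n| = 500 Pa / 1.88×10⁻³ Pa/m = 265837 m ≈ 270 km

270 km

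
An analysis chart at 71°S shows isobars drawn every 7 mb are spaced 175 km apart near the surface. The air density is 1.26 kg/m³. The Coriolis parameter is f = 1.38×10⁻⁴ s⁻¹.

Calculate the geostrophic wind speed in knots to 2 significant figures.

45 knots

Pressure gradient: |∂P/∂n| = 700 Pa / 175000 m = 4.00×10⁻³ Pa/m
Geostrophic balance (pressure-gradient force = Coriolis force):
V_g = (1/(fρ)) |∂P/∂n| = 4.00×10⁻³ / (1.38×10⁻⁴ × 1.26) = 23.0 m/s
Converting: 23.0 m/s × 1.944 = 45 knots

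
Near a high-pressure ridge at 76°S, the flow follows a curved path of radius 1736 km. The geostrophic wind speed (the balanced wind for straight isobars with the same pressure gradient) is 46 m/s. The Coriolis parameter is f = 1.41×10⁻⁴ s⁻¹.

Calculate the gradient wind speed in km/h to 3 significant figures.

221 km/h

Around a high, pressure-gradient force acts outward with centrifugal, so Coriolis balances both:
fV = (1/ρ)|∂P/∂n| + V²/R  →  V² − fR·V + fR·V_g = 0
With fR = 1.41×10⁻⁴ × 1736×10³ m = 245 m/s:
V = [fR − √((fR)² − 4 fR V_g)]/2 = [245 − √(245² − 4×245×46)]/2 = 61.4 m/s
Supergeostrophic (V > V_g = 46 m/s), as expected around a high.
Converting: 61.4 m/s × 3.6 = 221 km/h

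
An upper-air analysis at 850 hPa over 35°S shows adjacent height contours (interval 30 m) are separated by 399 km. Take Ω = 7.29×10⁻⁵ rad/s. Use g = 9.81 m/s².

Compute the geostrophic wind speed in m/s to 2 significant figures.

8.8 m/s

Coriolis parameter at 35°S:
f = 2Ω sin φ = 2 × 7.29×10⁻⁵ × sin 35° = 8.36×10⁻⁵ s⁻¹
Height gradient: |∂Z/∂n| = 30 m / 399000 m = 7.52×10⁻⁵
On a pressure surface, geostrophic balance gives V_g = (g/f)|∂Z/∂n|:
V_g = 9.81 × 7.52×10⁻⁵ / 8.36×10⁻⁵ = 8.82 m/s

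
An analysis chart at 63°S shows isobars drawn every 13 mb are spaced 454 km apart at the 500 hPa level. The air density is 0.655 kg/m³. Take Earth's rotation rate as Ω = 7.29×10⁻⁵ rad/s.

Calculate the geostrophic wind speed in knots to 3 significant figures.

Coriolis parameter at 63°S:
f = 2Ω sin φ = 2 × 7.29×10⁻⁵ × sin 63° = 1.30×10⁻⁴ s⁻¹
Pressure gradient: |∂P/∂n| = 1300 Pa / 454000 m = 2.86×10⁻³ Pa/m
Geostrophic balance (pressure-gradient force = Coriolis force):
V_g = (1/(fρ)) |∂P/∂n| = 2.86×10⁻³ / (1.30×10⁻⁴ × 0.655) = 33.7 m/s
Converting: 33.7 m/s × 1.944 = 65.4 knots

65.4 knots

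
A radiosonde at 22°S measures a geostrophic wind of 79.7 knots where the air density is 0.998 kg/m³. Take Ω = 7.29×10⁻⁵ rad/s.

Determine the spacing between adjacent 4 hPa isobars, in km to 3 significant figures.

Coriolis parameter at 22°S:
f = 2Ω sin φ = 2 × 7.29×10⁻⁵ × sin 22° = 5.46×10⁻⁵ s⁻¹
Wind speed in SI: 79.7 knots = 41.0 m/s
Geostrophic balance rearranged: |∂P/∂n| = f ρ V_g
|∂P/∂n| = 5.46×10⁻⁵ × 0.998 × 41.0 = 2.23×10⁻³ Pa/m
Isobar spacing: Δn = ΔP/|∂P/∂n| = 400 Pa / 2.23×10⁻³ Pa/m = 178978 m ≈ 179 km

179 km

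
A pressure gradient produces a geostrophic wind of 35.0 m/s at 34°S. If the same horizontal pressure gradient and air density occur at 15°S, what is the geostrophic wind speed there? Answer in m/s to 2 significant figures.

76 m/s

With the same pressure gradient and density, V_g ∝ 1/f ∝ 1/sin φ.
V₂ = V₁ · sin φ₁ / sin φ₂ = 35.0 × sin 34° / sin 15°
V₂ = 35.0 × 0.5592/0.2588 = 76 m/s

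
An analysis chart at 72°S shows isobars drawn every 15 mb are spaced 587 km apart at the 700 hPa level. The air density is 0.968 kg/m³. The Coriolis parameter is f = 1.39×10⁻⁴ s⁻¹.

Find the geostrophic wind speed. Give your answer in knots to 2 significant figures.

37 knots

Pressure gradient: |∂P/∂n| = 1500 Pa / 587000 m = 2.56×10⁻³ Pa/m
Geostrophic balance (pressure-gradient force = Coriolis force):
V_g = (1/(fρ)) |∂P/∂n| = 2.56×10⁻³ / (1.39×10⁻⁴ × 0.968) = 19.0 m/s
Converting: 19.0 m/s × 1.944 = 37 knots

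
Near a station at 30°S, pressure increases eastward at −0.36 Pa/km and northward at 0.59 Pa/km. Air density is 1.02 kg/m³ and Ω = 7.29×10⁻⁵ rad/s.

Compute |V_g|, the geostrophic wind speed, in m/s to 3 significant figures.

9.30 m/s

Coriolis parameter at 30°S:
f = 2Ω sin φ = 2 × 7.29×10⁻⁵ × sin 30° = 7.29×10⁻⁵ s⁻¹
In the Southern Hemisphere f is negative: f = −7.29×10⁻⁵ s⁻¹.
Component geostrophic relations (x east, y north):
u_g = −(1/(fρ)) ∂P/∂y,  v_g = (1/(fρ)) ∂P/∂x
u_g = −(0.59×10⁻³)/(−7.29×10⁻⁵ × 1.02) = 7.93 m/s;  v_g = (−0.36×10⁻³)/(−7.29×10⁻⁵ × 1.02) = 4.84 m/s
|V_g| = √(u_g² + v_g²) = 9.30 m/s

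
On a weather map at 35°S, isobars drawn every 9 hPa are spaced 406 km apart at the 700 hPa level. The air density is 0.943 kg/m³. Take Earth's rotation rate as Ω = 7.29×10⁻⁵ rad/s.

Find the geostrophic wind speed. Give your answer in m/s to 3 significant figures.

Coriolis parameter at 35°S:
f = 2Ω sin φ = 2 × 7.29×10⁻⁵ × sin 35° = 8.36×10⁻⁵ s⁻¹
Pressure gradient: |∂P/∂n| = 900 Pa / 406000 m = 2.22×10⁻³ Pa/m
Geostrophic balance (pressure-gradient force = Coriolis force):
V_g = (1/(fρ)) |∂P/∂n| = 2.22×10⁻³ / (8.36×10⁻⁵ × 0.943) = 28.1 m/s

28.1 m/s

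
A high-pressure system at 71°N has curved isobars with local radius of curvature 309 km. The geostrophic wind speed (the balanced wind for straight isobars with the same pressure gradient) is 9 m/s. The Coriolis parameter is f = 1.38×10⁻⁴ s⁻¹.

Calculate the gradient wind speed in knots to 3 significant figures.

Around a high, pressure-gradient force acts outward with centrifugal, so Coriolis balances both:
fV = (1/ρ)|∂P/∂n| + V²/R  →  V² − fR·V + fR·V_g = 0
With fR = 1.38×10⁻⁴ × 309×10³ m = 42.6 m/s:
V = [fR − √((fR)² − 4 fR V_g)]/2 = [42.6 − √(42.6² − 4×42.6×9)]/2 = 12.9 m/s
Supergeostrophic (V > V_g = 9 m/s), as expected around a high.
Converting: 12.9 m/s × 1.944 = 25.1 knots

25.1 knots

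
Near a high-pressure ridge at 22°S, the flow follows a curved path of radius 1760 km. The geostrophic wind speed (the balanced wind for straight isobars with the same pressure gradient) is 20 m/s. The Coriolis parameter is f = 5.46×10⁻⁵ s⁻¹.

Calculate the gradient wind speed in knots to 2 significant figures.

Around a high, pressure-gradient force acts outward with centrifugal, so Coriolis balances both:
fV = (1/ρ)|∂P/∂n| + V²/R  →  V² − fR·V + fR·V_g = 0
With fR = 5.46×10⁻⁵ × 1760×10³ m = 96.1 m/s:
V = [fR − √((fR)² − 4 fR V_g)]/2 = [96.1 − √(96.1² − 4×96.1×20)]/2 = 28.4 m/s
Supergeostrophic (V > V_g = 20 m/s), as expected around a high.
Converting: 28.4 m/s × 1.944 = 55 knots

55 knots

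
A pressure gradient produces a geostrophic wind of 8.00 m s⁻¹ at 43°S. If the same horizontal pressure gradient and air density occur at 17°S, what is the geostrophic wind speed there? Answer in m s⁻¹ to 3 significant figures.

With the same pressure gradient and density, V_g ∝ 1/f ∝ 1/sin φ.
V₂ = V₁ · sin φ₁ / sin φ₂ = 8.00 × sin 43° / sin 17°
V₂ = 8.00 × 0.6820/0.2924 = 18.7 m s⁻¹

18.7 m s⁻¹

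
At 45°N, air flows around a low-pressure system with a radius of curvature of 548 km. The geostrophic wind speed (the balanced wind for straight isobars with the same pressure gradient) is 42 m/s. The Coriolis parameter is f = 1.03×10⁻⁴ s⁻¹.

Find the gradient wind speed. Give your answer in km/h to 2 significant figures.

100 km/h

Around a low, centrifugal force acts outward with Coriolis, so pressure-gradient force balances both:
(1/ρ)|∂P/∂n| = fV + V²/R  →  V² + fR·V − fR·V_g = 0
With fR = 1.03×10⁻⁴ × 548×10³ m = 56.4 m/s:
V = [−fR + √((fR)² + 4 fR V_g)]/2 = [−56.4 + √(56.4² + 4×56.4×42)]/2 = 28.1 m/s
Subgeostrophic (V < V_g = 42 m/s), as expected around a low.
Converting: 28.1 m/s × 3.6 = 100 km/h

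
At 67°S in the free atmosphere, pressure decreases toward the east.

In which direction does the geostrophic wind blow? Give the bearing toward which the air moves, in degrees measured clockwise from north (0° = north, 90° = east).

The pressure-gradient force points toward the east (bearing 090°).
Geostrophic balance: in the Southern Hemisphere the Coriolis force deflects motion to the left, so the geostrophic wind blows 90° to the left of the pressure-gradient force (low pressure on the right).
Rotating 090° by 90° counterclockwise gives 000° — the wind blows toward the north.

000°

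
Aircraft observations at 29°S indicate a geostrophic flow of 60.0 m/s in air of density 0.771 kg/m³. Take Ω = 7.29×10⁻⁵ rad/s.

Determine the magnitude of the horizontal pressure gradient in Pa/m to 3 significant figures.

Coriolis parameter at 29°S:
f = 2Ω sin φ = 2 × 7.29×10⁻⁵ × sin 29° = 7.07×10⁻⁵ s⁻¹
Geostrophic balance rearranged: |∂P/∂n| = f ρ V_g
|∂P/∂n| = 7.07×10⁻⁵ × 0.771 × 60.0 = 3.27×10⁻³ Pa/m

3.27×10⁻³ Pa/m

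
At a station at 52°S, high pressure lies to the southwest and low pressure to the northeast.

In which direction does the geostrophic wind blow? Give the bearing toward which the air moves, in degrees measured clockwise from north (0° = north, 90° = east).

315°

The pressure-gradient force points toward the northeast (bearing 045°).
Geostrophic balance: in the Southern Hemisphere the Coriolis force deflects motion to the left, so the geostrophic wind blows 90° to the left of the pressure-gradient force (low pressure on the right).
Rotating 045° by 90° counterclockwise gives 315° — the wind blows toward the northwest.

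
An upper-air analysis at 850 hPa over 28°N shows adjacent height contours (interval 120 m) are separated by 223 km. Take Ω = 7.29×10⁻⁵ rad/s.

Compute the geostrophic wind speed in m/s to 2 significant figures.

77 m/s

Coriolis parameter at 28°N:
f = 2Ω sin φ = 2 × 7.29×10⁻⁵ × sin 28° = 6.84×10⁻⁵ s⁻¹
Height gradient: |∂Z/∂n| = 120 m / 223000 m = 5.38×10⁻⁴
On a pressure surface, geostrophic balance gives V_g = (g/f)|∂Z/∂n|:
V_g = 9.81 × 5.38×10⁻⁴ / 6.84×10⁻⁵ = 77.1 m/s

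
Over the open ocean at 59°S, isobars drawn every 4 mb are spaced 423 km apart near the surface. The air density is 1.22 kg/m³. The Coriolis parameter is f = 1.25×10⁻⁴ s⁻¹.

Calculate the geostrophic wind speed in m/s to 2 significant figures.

Pressure gradient: |∂P/∂n| = 400 Pa / 423000 m = 9.46×10⁻⁴ Pa/m
Geostrophic balance (pressure-gradient force = Coriolis force):
V_g = (1/(fρ)) |∂P/∂n| = 9.46×10⁻⁴ / (1.25×10⁻⁴ × 1.22) = 6.20 m/s

6.2 m/s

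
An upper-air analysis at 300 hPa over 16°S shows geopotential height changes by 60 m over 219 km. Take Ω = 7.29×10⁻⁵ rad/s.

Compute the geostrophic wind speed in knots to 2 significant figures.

130 knots

Coriolis parameter at 16°S:
f = 2Ω sin φ = 2 × 7.29×10⁻⁵ × sin 16° = 4.02×10⁻⁵ s⁻¹
Height gradient: |∂Z/∂n| = 60 m / 219000 m = 2.74×10⁻⁴
On a pressure surface, geostrophic balance gives V_g = (g/f)|∂Z/∂n|:
V_g = 9.81 × 2.74×10⁻⁴ / 4.02×10⁻⁵ = 66.9 m/s
Converting: 66.9 m/s × 1.944 = 130 knots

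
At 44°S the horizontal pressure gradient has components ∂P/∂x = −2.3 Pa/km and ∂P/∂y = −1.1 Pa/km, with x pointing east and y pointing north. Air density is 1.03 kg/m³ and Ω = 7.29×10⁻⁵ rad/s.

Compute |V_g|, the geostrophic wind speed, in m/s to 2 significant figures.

24 m/s

Coriolis parameter at 44°S:
f = 2Ω sin φ = 2 × 7.29×10⁻⁵ × sin 44° = 1.01×10⁻⁴ s⁻¹
In the Southern Hemisphere f is negative: f = −1.01×10⁻⁴ s⁻¹.
Component geostrophic relations (x east, y north):
u_g = −(1/(fρ)) ∂P/∂y,  v_g = (1/(fρ)) ∂P/∂x
u_g = −(−1.1×10⁻³)/(−1.01×10⁻⁴ × 1.03) = −10.5 m/s;  v_g = (−2.3×10⁻³)/(−1.01×10⁻⁴ × 1.03) = 22.0 m/s
|V_g| = √(u_g² + v_g²) = 24.4 m/s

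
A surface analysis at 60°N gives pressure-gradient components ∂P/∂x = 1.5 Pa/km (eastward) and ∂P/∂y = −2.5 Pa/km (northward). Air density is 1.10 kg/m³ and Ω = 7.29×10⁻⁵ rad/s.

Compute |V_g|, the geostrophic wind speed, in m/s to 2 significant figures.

21 m/s

Coriolis parameter at 60°N:
f = 2Ω sin φ = 2 × 7.29×10⁻⁵ × sin 60° = 1.26×10⁻⁴ s⁻¹
Component geostrophic relations (x east, y north):
u_g = −(1/(fρ)) ∂P/∂y,  v_g = (1/(fρ)) ∂P/∂x
u_g = −(−2.5×10⁻³)/(1.26×10⁻⁴ × 1.10) = 18.0 m/s;  v_g = (1.5×10⁻³)/(1.26×10⁻⁴ × 1.10) = 10.8 m/s
|V_g| = √(u_g² + v_g²) = 21.0 m/s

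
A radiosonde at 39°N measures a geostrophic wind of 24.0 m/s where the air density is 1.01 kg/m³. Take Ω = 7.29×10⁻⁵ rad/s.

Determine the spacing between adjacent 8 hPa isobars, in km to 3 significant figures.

360 km

Coriolis parameter at 39°N:
f = 2Ω sin φ = 2 × 7.29×10⁻⁵ × sin 39° = 9.18×10⁻⁵ s⁻¹
Geostrophic balance rearranged: |∂P/∂n| = f ρ V_g
|∂P/∂n| = 9.18×10⁻⁵ × 1.01 × 24.0 = 2.22×10⁻³ Pa/m
Isobar spacing: Δn = ΔP/|∂P/∂n| = 800 Pa / 2.22×10⁻³ Pa/m = 359690 m ≈ 360 km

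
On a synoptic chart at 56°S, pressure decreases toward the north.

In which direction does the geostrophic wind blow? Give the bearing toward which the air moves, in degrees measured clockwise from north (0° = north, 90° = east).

The pressure-gradient force points toward the north (bearing 000°).
Geostrophic balance: in the Southern Hemisphere the Coriolis force deflects motion to the left, so the geostrophic wind blows 90° to the left of the pressure-gradient force (low pressure on the right).
Rotating 000° by 90° counterclockwise gives 270° — the wind blows toward the west.

270°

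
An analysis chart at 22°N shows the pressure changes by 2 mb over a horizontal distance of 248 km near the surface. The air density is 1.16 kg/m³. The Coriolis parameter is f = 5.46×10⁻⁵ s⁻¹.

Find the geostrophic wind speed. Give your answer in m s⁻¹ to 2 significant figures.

13 m s⁻¹

Pressure gradient: |∂P/∂n| = 200 Pa / 248000 m = 8.06×10⁻⁴ Pa/m
Geostrophic balance (pressure-gradient force = Coriolis force):
V_g = (1/(fρ)) |∂P/∂n| = 8.06×10⁻⁴ / (5.46×10⁻⁵ × 1.16) = 12.7 m/s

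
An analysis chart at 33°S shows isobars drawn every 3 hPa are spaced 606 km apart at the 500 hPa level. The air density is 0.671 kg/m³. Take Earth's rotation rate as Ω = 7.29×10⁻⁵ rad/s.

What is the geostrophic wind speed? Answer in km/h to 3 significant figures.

Coriolis parameter at 33°S:
f = 2Ω sin φ = 2 × 7.29×10⁻⁵ × sin 33° = 7.94×10⁻⁵ s⁻¹
Pressure gradient: |∂P/∂n| = 300 Pa / 606000 m = 4.95×10⁻⁴ Pa/m
Geostrophic balance (pressure-gradient force = Coriolis force):
V_g = (1/(fρ)) |∂P/∂n| = 4.95×10⁻⁴ / (7.94×10⁻⁵ × 0.671) = 9.29 m/s
Converting: 9.29 m/s × 3.6 = 33.4 km/h

33.4 km/h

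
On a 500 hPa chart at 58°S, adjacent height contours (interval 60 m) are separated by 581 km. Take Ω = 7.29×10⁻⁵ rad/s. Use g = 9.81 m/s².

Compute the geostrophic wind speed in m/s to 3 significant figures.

Coriolis parameter at 58°S:
f = 2Ω sin φ = 2 × 7.29×10⁻⁵ × sin 58° = 1.24×10⁻⁴ s⁻¹
Height gradient: |∂Z/∂n| = 60 m / 581000 m = 1.03×10⁻⁴
On a pressure surface, geostrophic balance gives V_g = (g/f)|∂Z/∂n|:
V_g = 9.81 × 1.03×10⁻⁴ / 1.24×10⁻⁴ = 8.19 m/s

8.19 m/s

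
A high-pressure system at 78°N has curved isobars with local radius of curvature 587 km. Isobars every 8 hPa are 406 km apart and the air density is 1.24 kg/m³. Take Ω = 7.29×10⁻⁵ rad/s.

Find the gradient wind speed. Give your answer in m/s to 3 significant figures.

13.2 m/s

Coriolis parameter at 78°N:
f = 2Ω sin φ = 2 × 7.29×10⁻⁵ × sin 78° = 1.43×10⁻⁴ s⁻¹
Pressure gradient: |∂P/∂n| = 800 Pa / 406000 m = 1.97×10⁻³ Pa/m
Geostrophic speed: V_g = |∂P/∂n|/(fρ) = 1.97×10⁻³/(1.43×10⁻⁴ × 1.24) = 11.1 m/s
Around a high, pressure-gradient force acts outward with centrifugal, so Coriolis balances both:
fV = (1/ρ)|∂P/∂n| + V²/R  →  V² − fR·V + fR·V_g = 0
With fR = 1.43×10⁻⁴ × 587×10³ m = 83.7 m/s:
V = [fR − √((fR)² − 4 fR V_g)]/2 = [83.7 − √(83.7² − 4×83.7×11.1)]/2 = 13.2 m/s
Supergeostrophic (V > V_g = 11.1 m/s), as expected around a high.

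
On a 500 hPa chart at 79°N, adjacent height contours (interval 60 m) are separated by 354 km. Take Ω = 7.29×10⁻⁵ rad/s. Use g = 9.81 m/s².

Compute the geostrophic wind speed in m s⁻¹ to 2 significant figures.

12 m s⁻¹

Coriolis parameter at 79°N:
f = 2Ω sin φ = 2 × 7.29×10⁻⁵ × sin 79° = 1.43×10⁻⁴ s⁻¹
Height gradient: |∂Z/∂n| = 60 m / 354000 m = 1.69×10⁻⁴
On a pressure surface, geostrophic balance gives V_g = (g/f)|∂Z/∂n|:
V_g = 9.81 × 1.69×10⁻⁴ / 1.43×10⁻⁴ = 11.6 m/s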